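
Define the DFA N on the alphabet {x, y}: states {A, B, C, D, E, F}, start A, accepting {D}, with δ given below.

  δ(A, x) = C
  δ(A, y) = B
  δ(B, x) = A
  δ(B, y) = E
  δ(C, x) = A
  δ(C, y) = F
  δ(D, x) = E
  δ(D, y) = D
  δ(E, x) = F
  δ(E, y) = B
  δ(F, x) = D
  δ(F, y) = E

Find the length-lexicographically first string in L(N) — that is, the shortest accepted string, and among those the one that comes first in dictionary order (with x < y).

xyx

A breadth-first search from A reaches an accepting state first via the path A → C → F → D on input xyx.
No string of length < 3 is accepted (BFS exhausts all shorter strings without reaching an accepting state), and xyx is the lexicographically least accepting string of length 3.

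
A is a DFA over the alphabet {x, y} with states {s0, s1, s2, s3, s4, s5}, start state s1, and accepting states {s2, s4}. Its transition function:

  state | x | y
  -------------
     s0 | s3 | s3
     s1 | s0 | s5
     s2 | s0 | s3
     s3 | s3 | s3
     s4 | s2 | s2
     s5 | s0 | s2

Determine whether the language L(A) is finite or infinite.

The useful states (reachable from s1 and able to reach an accepting state) are {s1, s2, s5}.
Restricted to these states the transition graph has no cycle, so every accepting path has bounded length and L is finite.

finite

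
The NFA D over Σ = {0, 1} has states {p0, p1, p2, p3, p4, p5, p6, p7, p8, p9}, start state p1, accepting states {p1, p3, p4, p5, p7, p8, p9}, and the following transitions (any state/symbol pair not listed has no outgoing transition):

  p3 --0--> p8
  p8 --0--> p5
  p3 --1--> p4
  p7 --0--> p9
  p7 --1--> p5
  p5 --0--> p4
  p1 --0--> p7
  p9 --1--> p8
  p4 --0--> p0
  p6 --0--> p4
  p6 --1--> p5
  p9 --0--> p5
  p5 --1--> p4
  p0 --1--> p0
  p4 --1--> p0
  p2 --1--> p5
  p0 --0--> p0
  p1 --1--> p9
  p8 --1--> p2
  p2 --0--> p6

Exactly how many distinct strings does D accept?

35

The useful subgraph on states {p1, p2, p4, p5, p6, p7, p8, p9} is acyclic, so L(D) is finite; the longest accepting path visits 8 useful states, giving maximum string length 7.
Counting accepting paths from p1 by length: 1 of length 0, 2 of length 1, 4 of length 2, 7 of length 3, 6 of length 4, 7 of length 5, 6 of length 6, 2 of length 7. Total 35.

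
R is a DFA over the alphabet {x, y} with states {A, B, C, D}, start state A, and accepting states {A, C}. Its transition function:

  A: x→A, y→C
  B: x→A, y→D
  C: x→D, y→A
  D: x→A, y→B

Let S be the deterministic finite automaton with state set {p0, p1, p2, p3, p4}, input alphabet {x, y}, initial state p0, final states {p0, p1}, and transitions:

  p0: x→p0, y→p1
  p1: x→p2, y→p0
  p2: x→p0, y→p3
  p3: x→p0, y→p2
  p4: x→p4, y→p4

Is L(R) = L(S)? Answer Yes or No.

Exploring the product automaton R × S from the start pair (A, p0), following both machines on each input symbol, reaches 4 state pairs: (A, p0), (C, p1), (D, p2), (B, p3).
R accepts in {A, C} and S accepts in {p0, p1}. In every reachable pair the two components are either both accepting — (A, p0), (C, p1) — or both non-accepting, so no string is accepted by exactly one of the machines: L(R) \ L(S) and L(S) \ L(R) are both empty.
Hence every string is accepted by R iff it is accepted by S, and the two languages coincide.

Yes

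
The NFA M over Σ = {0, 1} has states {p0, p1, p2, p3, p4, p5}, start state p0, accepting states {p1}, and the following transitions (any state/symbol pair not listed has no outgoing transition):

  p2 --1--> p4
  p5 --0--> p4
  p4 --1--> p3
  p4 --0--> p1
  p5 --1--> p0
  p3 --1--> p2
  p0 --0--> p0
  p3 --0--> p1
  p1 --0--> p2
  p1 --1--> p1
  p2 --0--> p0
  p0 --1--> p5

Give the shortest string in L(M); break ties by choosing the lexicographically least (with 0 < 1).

100

A breadth-first search from p0 reaches an accepting state first via the path p0 → p5 → p4 → p1 on input 100.
No string of length < 3 is accepted (BFS exhausts all shorter strings without reaching an accepting state), and 100 is the lexicographically least accepting string of length 3.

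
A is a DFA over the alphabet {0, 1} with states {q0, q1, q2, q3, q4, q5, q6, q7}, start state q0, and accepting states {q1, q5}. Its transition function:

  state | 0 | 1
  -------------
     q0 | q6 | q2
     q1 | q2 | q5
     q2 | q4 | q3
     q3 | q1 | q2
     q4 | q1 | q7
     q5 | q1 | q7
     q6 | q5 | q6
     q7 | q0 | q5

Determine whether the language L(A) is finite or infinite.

infinite

State q2 is reachable from the start and can reach an accepting state, and it lies on the cycle q2 → q3 → q1 → q2.
Traversing that cycle any number of times yields accepted strings of unbounded length, so the language is infinite.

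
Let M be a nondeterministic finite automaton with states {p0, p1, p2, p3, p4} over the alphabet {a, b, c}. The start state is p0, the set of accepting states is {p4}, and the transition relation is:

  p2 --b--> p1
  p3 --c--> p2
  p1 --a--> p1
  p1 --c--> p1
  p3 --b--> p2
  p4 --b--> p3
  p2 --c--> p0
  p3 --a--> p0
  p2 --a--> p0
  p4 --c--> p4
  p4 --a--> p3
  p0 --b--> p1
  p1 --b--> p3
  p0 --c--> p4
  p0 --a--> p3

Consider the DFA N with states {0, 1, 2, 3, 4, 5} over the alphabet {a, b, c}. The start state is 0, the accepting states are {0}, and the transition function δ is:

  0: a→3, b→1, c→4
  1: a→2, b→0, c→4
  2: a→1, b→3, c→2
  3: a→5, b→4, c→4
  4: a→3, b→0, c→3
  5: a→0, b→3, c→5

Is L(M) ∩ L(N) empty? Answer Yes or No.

Exploring the product automaton M × N from the start pair (p0, 0), following both machines on each input symbol, reaches 25 state pairs: (p0, 0), (p3, 3), (p1, 1), (p4, 4), (p0, 5), (p2, 4), (p1, 2), (p3, 0), (p1, 4), (p4, 3), (p1, 3), (p4, 5), (p0, 3), (p1, 0), (p2, 1), (p3, 5), (p3, 4), (p1, 5), (p3, 1), (p0, 2), (p0, 4), (p2, 3), (p2, 5), (p2, 0), (p4, 2).
M accepts in {p4} and N accepts in {0}; no reachable pair has both components accepting, so no string drives both machines to acceptance simultaneously and L(M) ∩ L(N) = ∅.
So no string is accepted by both, and the intersection is empty.

Yes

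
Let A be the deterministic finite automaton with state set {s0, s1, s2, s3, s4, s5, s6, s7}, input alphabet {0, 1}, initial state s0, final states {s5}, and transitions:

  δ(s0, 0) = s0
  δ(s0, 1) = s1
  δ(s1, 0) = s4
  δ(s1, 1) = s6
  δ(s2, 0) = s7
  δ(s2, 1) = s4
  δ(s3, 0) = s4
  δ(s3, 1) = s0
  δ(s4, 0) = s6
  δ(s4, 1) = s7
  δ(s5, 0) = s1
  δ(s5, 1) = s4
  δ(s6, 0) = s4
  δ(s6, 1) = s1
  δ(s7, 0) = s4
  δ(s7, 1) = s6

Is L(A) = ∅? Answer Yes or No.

The states reachable from the start state are {s0, s1, s4, s6, s7}.
None of the accepting states {s5} is reachable, so no string is accepted and L(A) = ∅.

Yes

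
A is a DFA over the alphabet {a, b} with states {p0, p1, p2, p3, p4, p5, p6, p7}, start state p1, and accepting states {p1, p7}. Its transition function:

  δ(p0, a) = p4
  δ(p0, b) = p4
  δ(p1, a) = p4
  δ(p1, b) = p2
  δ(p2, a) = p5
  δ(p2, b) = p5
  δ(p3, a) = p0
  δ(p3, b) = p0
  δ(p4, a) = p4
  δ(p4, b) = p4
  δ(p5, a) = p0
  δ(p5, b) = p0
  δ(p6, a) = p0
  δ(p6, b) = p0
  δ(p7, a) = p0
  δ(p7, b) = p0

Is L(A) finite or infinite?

finite

The useful states (reachable from p1 and able to reach an accepting state) are {p1}.
Restricted to these states the transition graph has no cycle, so every accepting path has bounded length and L is finite.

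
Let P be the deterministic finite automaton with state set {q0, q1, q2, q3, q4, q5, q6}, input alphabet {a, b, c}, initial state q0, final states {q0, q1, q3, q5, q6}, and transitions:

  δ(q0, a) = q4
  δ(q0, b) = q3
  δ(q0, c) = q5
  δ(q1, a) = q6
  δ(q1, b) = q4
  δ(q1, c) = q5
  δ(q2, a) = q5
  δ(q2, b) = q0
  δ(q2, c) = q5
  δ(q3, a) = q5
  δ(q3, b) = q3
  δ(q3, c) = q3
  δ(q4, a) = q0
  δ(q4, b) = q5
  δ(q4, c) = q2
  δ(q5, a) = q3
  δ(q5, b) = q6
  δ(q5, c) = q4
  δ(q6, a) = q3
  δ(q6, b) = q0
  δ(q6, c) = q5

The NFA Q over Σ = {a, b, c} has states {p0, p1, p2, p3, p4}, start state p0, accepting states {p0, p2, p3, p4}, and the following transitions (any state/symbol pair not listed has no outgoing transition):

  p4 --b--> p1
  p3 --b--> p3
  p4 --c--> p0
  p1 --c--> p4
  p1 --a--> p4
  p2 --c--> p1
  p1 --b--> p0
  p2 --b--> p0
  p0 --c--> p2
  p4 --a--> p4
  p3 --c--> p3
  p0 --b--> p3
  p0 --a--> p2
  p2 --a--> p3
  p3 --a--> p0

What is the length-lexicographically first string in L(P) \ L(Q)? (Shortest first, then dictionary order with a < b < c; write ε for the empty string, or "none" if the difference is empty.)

abac

The string abac is accepted by P but not by Q.
No shorter string lies in the difference, and abac is the lexicographically first length-4 string in L(P) \ L(Q).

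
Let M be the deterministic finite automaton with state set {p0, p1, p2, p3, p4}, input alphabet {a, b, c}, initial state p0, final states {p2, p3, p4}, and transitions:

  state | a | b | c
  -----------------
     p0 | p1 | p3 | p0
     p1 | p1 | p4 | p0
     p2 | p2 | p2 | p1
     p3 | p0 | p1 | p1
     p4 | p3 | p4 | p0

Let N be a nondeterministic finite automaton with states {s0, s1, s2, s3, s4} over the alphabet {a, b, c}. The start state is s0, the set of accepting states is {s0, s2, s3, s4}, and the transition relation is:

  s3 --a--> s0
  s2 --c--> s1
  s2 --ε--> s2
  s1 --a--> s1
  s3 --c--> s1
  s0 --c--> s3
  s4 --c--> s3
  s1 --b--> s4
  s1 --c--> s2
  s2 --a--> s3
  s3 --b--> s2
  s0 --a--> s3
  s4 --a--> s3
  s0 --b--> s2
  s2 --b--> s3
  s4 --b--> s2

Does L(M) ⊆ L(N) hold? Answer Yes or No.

Exploring the product automaton M × N from the start pair (p0, s0), following both machines on each input symbol, reaches 15 state pairs: (p0, s0), (p1, s3), (p3, s2), (p0, s3), (p1, s0), (p4, s2), (p0, s1), (p1, s1), (p3, s3), (p4, s3), (p3, s4), (p0, s2), (p4, s4), (p1, s2), (p3, s0).
M accepts in {p2, p3, p4} and N accepts in {s0, s2, s3, s4}. The reachable pairs whose M-component is accepting are (p3, s2), (p4, s2), (p3, s3), (p4, s3), (p3, s4), (p4, s4), (p3, s0); in each of them the N-component is accepting too, so the product for L(M) \ L(N) (M-component accepting, N-component rejecting) has no reachable accepting pair and the difference is empty.
Hence every string in L(M) is also in L(N).

Yes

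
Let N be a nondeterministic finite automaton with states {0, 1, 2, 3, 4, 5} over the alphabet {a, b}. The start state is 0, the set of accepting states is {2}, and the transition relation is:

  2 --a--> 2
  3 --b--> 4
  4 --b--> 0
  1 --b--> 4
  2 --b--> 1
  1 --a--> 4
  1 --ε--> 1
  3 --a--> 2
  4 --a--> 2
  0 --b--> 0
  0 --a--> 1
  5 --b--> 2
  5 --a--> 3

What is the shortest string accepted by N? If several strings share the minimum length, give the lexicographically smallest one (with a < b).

A breadth-first search from 0 reaches an accepting state first via the path 0 → 1 → 4 → 2 on input aaa.
No string of length < 3 is accepted (BFS exhausts all shorter strings without reaching an accepting state), and aaa is the lexicographically least accepting string of length 3.

aaa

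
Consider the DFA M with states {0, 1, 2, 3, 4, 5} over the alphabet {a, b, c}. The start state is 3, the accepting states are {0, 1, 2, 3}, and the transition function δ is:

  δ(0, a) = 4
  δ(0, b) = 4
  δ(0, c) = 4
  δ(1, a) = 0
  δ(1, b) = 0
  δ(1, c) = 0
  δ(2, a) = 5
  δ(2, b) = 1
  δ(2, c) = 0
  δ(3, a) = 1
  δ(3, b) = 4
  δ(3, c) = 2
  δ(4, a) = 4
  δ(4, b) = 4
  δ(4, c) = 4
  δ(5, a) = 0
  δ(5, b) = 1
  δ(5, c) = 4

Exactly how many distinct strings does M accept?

The useful subgraph on states {0, 1, 2, 3, 5} is acyclic, so L(M) is finite; the longest accepting path visits 5 useful states, giving maximum string length 4.
Counting accepting paths from 3 by length: 1 of length 0, 2 of length 1, 5 of length 2, 5 of length 3, 3 of length 4. Total 16.

16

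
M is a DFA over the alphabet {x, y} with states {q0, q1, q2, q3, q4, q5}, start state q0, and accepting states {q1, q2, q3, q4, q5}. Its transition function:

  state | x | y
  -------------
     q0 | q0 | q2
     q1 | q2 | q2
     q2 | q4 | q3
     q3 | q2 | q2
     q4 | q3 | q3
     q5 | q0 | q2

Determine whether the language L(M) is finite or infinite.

infinite

State q0 is reachable from the start and can reach an accepting state, and it lies on the cycle q0 → q0.
Traversing that cycle any number of times yields accepted strings of unbounded length, so the language is infinite.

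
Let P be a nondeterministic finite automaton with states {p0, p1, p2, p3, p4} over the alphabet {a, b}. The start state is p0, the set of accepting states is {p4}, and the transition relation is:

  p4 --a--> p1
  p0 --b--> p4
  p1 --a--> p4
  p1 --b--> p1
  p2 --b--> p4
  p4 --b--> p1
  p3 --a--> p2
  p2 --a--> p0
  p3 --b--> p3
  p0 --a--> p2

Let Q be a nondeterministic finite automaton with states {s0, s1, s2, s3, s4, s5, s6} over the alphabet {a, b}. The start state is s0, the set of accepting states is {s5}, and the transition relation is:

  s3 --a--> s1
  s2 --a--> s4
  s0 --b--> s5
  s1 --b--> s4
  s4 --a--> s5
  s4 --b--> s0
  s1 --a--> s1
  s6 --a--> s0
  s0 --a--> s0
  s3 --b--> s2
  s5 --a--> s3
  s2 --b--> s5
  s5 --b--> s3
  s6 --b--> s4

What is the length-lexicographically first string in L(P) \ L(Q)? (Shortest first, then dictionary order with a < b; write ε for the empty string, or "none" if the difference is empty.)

The string baa is accepted by P but not by Q.
No shorter string lies in the difference, and baa is the lexicographically first length-3 string in L(P) \ L(Q).

baa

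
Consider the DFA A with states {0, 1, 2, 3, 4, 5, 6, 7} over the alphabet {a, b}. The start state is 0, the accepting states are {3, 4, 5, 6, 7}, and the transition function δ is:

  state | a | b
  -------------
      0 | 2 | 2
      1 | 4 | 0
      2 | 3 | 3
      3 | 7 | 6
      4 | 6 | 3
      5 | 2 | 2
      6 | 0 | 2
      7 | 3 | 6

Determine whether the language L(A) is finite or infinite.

infinite

State 0 is reachable from the start and can reach an accepting state, and it lies on the cycle 0 → 2 → 3 → 6 → 0.
Traversing that cycle any number of times yields accepted strings of unbounded length, so the language is infinite.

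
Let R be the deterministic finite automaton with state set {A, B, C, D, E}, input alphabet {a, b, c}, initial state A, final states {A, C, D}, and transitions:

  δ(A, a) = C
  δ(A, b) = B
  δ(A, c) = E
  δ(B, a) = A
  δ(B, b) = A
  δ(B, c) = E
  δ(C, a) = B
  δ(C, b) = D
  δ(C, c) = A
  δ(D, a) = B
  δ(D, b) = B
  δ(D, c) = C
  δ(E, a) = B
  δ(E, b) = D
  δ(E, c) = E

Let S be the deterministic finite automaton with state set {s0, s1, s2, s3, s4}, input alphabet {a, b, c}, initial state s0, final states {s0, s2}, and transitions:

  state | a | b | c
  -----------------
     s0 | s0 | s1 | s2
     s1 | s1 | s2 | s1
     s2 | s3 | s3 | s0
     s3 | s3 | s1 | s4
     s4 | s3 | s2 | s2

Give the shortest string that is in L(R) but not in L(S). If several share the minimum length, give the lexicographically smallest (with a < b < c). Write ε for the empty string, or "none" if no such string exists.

ab

The string ab is accepted by R but not by S.
No shorter string lies in the difference, and ab is the lexicographically first length-2 string in L(R) \ L(S).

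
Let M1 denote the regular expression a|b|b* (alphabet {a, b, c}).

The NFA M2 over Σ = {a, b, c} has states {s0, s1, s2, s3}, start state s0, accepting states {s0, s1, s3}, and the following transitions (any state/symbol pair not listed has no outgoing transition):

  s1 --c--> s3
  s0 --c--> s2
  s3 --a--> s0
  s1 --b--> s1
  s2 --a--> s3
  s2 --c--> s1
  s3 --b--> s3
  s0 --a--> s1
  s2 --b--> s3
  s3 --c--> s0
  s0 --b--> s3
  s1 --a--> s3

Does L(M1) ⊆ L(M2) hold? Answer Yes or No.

Converting the expression M1 to a DFA (subset construction, then merging equivalent states) gives the minimal DFA with states {r0, r1, r2, r3}, start state r0, accepting states {r0, r1, r2} and transitions r0: a→r1, b→r2, c→r3; r1: a→r3, b→r3, c→r3; r2: a→r3, b→r2, c→r3; r3: a→r3, b→r3, c→r3.
Exploring the product automaton M1 × M2 from the start pair (r0, s0), following both machines on each input symbol, reaches 7 state pairs: (r0, s0), (r1, s1), (r2, s3), (r3, s2), (r3, s3), (r3, s1), (r3, s0).
M1 accepts in {r0, r1, r2} and M2 accepts in {s0, s1, s3}. The reachable pairs whose M1-component is accepting are (r0, s0), (r1, s1), (r2, s3); in each of them the M2-component is accepting too, so the product for L(M1) \ L(M2) (M1-component accepting, M2-component rejecting) has no reachable accepting pair and the difference is empty.
Hence every string in L(M1) is also in L(M2).

Yes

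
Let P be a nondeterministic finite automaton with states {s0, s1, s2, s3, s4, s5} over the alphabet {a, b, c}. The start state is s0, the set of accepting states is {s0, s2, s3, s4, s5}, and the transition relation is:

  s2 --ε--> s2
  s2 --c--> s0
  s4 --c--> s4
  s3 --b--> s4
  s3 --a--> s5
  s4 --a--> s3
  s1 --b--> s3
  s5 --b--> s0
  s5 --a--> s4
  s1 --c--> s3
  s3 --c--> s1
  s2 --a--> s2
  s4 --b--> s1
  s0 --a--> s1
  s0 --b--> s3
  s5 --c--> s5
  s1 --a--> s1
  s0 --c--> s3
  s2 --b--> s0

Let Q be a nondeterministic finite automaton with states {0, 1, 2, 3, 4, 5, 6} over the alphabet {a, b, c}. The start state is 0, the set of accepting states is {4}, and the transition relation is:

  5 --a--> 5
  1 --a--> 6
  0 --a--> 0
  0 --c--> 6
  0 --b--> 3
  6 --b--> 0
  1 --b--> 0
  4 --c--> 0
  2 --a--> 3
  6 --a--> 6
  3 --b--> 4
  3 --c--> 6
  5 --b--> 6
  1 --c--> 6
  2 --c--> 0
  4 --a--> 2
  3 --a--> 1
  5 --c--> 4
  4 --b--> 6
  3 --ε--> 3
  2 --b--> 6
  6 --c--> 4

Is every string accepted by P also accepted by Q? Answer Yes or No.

The empty string ε is in L(P) but not in L(Q).
So L(P) ⊄ L(Q).

No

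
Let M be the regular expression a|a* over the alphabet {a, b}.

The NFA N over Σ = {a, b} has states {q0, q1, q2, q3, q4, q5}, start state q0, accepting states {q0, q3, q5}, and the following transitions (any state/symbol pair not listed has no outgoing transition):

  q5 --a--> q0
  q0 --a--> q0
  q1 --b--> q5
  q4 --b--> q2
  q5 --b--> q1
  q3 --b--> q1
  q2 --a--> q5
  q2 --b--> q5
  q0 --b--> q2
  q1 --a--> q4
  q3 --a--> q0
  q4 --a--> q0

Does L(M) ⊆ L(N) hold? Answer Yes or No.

Converting the expression M to a DFA (subset construction, then merging equivalent states) gives the minimal DFA with states {m0, m1}, start state m0, accepting states {m0} and transitions m0: a→m0, b→m1; m1: a→m1, b→m1.
Exploring the product automaton M × N from the start pair (m0, q0), following both machines on each input symbol, reaches 6 state pairs: (m0, q0), (m1, q2), (m1, q5), (m1, q0), (m1, q1), (m1, q4).
M accepts in {m0} and N accepts in {q0, q3, q5}. The reachable pairs whose M-component is accepting are (m0, q0); in each of them the N-component is accepting too, so the product for L(M) \ L(N) (M-component accepting, N-component rejecting) has no reachable accepting pair and the difference is empty.
Hence every string in L(M) is also in L(N).

Yes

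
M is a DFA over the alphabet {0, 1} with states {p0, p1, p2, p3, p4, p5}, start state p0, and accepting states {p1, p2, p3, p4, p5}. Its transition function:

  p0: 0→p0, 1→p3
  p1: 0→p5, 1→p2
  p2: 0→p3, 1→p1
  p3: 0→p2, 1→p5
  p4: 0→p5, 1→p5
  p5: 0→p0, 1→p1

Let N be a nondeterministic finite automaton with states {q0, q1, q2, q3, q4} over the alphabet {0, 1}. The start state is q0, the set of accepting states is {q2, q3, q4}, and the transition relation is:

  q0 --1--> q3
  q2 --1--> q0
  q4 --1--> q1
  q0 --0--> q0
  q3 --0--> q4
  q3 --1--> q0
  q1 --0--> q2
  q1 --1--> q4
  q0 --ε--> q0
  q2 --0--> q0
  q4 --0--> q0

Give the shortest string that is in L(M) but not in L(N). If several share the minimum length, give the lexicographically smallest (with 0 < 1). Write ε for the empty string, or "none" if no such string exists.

11

The string 11 is accepted by M but not by N.
No shorter string lies in the difference, and 11 is the lexicographically first length-2 string in L(M) \ L(N).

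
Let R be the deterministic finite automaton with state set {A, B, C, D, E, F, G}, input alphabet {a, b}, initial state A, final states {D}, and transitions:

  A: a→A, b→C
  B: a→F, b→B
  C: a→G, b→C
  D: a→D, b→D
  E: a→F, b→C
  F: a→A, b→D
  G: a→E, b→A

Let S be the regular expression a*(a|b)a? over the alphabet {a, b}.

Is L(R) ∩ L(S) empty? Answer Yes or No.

Converting the expression S to a DFA (subset construction, then merging equivalent states) gives the minimal DFA with states {s0, s1, s2, s3, s4}, start state s0, accepting states {s1, s2, s3} and transitions s0: a→s1, b→s2; s1: a→s1, b→s2; s2: a→s3, b→s4; s3: a→s4, b→s4; s4: a→s4, b→s4.
Exploring the product automaton R × S from the start pair (A, s0), following both machines on each input symbol, reaches 10 state pairs: (A, s0), (A, s1), (C, s2), (G, s3), (C, s4), (E, s4), (A, s4), (G, s4), (F, s4), (D, s4).
R accepts in {D} and S accepts in {s1, s2, s3}; no reachable pair has both components accepting, so no string drives both machines to acceptance simultaneously and L(R) ∩ L(S) = ∅.
So no string is accepted by both, and the intersection is empty.

Yes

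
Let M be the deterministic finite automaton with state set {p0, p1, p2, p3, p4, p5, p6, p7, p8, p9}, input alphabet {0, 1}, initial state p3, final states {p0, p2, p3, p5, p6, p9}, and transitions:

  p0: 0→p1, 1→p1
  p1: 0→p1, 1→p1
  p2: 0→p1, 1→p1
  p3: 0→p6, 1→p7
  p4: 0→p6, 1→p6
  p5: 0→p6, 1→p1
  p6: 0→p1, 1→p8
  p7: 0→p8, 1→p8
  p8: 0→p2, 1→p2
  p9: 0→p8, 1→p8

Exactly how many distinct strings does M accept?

8

The useful subgraph on states {p2, p3, p6, p7, p8} is acyclic, so L(M) is finite; the longest accepting path visits 4 useful states, giving maximum string length 3.
Counting accepting paths from p3 by length: 1 of length 0, 1 of length 1, 6 of length 3. Total 8.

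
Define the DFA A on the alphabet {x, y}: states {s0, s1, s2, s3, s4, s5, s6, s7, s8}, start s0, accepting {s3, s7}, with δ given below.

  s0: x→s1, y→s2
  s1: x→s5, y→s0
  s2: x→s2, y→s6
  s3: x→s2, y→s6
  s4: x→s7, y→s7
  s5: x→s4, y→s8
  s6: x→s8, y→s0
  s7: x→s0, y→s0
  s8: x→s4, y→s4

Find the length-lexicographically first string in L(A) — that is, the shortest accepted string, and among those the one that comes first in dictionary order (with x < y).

A breadth-first search from s0 reaches an accepting state first via the path s0 → s1 → s5 → s4 → s7 on input xxxx.
No string of length < 4 is accepted (BFS exhausts all shorter strings without reaching an accepting state), and xxxx is the lexicographically least accepting string of length 4.

xxxx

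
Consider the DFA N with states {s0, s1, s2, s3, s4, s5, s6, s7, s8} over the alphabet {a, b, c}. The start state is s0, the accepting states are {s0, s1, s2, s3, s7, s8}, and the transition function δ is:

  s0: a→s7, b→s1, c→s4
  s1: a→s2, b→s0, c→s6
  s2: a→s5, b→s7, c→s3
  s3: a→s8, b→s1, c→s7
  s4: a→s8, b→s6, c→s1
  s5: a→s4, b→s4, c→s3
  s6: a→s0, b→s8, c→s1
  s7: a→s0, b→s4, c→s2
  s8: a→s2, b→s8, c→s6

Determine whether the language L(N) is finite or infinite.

infinite

State s0 is reachable from the start and can reach an accepting state, and it lies on the cycle s0 → s1 → s0.
Traversing that cycle any number of times yields accepted strings of unbounded length, so the language is infinite.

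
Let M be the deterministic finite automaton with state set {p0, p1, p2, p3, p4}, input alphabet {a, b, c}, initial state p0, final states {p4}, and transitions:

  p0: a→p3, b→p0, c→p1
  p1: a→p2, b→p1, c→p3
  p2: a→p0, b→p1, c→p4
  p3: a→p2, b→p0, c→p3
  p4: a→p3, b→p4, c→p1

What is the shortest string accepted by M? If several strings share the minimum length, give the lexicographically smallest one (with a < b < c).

A breadth-first search from p0 reaches an accepting state first via the path p0 → p3 → p2 → p4 on input aac.
No string of length < 3 is accepted (BFS exhausts all shorter strings without reaching an accepting state), and aac is the lexicographically least accepting string of length 3.

aac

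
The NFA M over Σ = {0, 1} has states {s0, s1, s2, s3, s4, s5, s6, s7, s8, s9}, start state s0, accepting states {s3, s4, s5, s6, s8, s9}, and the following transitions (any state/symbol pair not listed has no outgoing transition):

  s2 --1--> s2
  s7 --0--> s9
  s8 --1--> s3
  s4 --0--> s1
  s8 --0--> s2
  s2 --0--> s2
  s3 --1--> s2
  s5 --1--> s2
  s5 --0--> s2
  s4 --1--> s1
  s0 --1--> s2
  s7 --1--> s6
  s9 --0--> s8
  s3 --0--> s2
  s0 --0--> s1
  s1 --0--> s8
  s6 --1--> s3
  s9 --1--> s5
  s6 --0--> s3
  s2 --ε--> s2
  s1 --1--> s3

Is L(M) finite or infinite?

finite

The useful states (reachable from s0 and able to reach an accepting state) are {s0, s1, s3, s8}.
Restricted to these states the transition graph has no cycle, so every accepting path has bounded length and L is finite.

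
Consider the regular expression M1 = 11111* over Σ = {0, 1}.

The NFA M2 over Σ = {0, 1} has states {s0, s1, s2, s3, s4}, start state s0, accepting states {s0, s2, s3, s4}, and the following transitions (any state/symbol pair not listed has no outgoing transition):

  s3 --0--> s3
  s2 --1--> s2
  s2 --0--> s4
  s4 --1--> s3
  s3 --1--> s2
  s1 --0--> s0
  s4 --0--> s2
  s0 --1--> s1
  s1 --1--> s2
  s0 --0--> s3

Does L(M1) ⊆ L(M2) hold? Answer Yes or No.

Converting the expression M1 to a DFA (subset construction, then merging equivalent states) gives the minimal DFA with states {r0, r1, r2, r3, r4, r5}, start state r0, accepting states {r5} and transitions r0: 0→r1, 1→r2; r1: 0→r1, 1→r1; r2: 0→r1, 1→r3; r3: 0→r1, 1→r4; r4: 0→r1, 1→r5; r5: 0→r1, 1→r5.
Exploring the product automaton M1 × M2 from the start pair (r0, s0), following both machines on each input symbol, reaches 10 state pairs: (r0, s0), (r1, s3), (r2, s1), (r1, s2), (r1, s0), (r3, s2), (r1, s4), (r1, s1), (r4, s2), (r5, s2).
M1 accepts in {r5} and M2 accepts in {s0, s2, s3, s4}. The reachable pairs whose M1-component is accepting are (r5, s2); in each of them the M2-component is accepting too, so the product for L(M1) \ L(M2) (M1-component accepting, M2-component rejecting) has no reachable accepting pair and the difference is empty.
Hence every string in L(M1) is also in L(M2).

Yes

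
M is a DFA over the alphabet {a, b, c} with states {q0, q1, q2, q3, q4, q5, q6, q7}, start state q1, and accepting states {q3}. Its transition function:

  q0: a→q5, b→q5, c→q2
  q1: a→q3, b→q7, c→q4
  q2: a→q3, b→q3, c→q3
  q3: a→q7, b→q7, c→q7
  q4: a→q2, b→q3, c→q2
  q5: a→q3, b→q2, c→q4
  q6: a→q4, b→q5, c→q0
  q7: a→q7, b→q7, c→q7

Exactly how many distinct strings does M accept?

The useful subgraph on states {q1, q2, q3, q4} is acyclic, so L(M) is finite; the longest accepting path visits 4 useful states, giving maximum string length 3.
Counting accepting paths from q1 by length: 1 of length 1, 1 of length 2, 6 of length 3. Total 8.

8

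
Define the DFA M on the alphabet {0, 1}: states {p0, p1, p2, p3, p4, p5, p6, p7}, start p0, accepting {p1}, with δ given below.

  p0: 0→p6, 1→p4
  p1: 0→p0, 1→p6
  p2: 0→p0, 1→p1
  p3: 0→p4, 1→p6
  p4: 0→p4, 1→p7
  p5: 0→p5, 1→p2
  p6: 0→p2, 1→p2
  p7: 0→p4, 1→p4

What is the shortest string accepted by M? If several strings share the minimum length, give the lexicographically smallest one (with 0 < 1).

001

A breadth-first search from p0 reaches an accepting state first via the path p0 → p6 → p2 → p1 on input 001.
No string of length < 3 is accepted (BFS exhausts all shorter strings without reaching an accepting state), and 001 is the lexicographically least accepting string of length 3.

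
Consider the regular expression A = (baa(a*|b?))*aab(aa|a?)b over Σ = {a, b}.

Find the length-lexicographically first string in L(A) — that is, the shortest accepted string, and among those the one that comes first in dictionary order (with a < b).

By inspection of the expression, no string of length less than 4 matches, and aabb is the lexicographically first match of length 4.

aabb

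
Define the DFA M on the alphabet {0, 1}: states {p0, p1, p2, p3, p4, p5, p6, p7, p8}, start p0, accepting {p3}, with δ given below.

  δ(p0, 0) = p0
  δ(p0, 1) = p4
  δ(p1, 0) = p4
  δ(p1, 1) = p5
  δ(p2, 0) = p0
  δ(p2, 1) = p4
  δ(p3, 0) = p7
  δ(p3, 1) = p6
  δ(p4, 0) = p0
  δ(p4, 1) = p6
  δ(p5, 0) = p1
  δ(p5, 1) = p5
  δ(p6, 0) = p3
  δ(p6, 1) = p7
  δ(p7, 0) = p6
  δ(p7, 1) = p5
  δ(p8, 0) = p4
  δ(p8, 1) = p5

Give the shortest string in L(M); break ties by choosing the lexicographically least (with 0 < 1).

110

A breadth-first search from p0 reaches an accepting state first via the path p0 → p4 → p6 → p3 on input 110.
No string of length < 3 is accepted (BFS exhausts all shorter strings without reaching an accepting state), and 110 is the lexicographically least accepting string of length 3.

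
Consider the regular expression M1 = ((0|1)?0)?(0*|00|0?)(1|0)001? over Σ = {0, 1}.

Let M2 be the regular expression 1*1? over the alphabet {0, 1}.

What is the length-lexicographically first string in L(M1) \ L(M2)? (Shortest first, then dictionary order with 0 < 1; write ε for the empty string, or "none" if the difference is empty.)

000

The string 000 is accepted by M1 but not by M2.
No shorter string lies in the difference, and 000 is the lexicographically first length-3 string in L(M1) \ L(M2).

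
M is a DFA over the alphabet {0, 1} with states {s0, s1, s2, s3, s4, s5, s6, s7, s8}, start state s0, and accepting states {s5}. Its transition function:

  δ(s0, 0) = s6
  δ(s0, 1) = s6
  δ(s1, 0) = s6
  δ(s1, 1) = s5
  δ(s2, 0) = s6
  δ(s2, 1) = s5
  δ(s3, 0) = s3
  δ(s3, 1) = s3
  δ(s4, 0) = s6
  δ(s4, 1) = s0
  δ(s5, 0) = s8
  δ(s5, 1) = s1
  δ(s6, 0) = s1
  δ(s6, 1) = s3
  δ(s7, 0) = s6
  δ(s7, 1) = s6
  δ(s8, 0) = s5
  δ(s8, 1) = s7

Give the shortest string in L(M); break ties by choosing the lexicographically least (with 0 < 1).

001

A breadth-first search from s0 reaches an accepting state first via the path s0 → s6 → s1 → s5 on input 001.
No string of length < 3 is accepted (BFS exhausts all shorter strings without reaching an accepting state), and 001 is the lexicographically least accepting string of length 3.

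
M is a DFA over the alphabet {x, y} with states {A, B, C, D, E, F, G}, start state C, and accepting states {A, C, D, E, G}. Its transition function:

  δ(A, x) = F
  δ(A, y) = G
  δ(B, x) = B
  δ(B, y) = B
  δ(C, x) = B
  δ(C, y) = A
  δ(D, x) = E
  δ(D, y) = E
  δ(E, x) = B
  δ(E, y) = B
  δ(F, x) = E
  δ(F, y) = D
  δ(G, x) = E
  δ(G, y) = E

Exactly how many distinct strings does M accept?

9

The useful subgraph on states {A, C, D, E, F, G} is acyclic, so L(M) is finite; the longest accepting path visits 5 useful states, giving maximum string length 4.
Counting accepting paths from C by length: 1 of length 0, 1 of length 1, 1 of length 2, 4 of length 3, 2 of length 4. Total 9.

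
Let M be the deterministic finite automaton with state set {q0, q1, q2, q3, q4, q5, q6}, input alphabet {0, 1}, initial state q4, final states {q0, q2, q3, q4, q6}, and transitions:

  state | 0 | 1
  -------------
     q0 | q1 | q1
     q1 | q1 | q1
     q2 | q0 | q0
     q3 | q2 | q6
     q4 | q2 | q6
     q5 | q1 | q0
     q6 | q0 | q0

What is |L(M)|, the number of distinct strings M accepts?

The useful subgraph on states {q0, q2, q4, q6} is acyclic, so L(M) is finite; the longest accepting path visits 3 useful states, giving maximum string length 2.
Counting accepting paths from q4 by length: 1 of length 0, 2 of length 1, 4 of length 2. Total 7.

7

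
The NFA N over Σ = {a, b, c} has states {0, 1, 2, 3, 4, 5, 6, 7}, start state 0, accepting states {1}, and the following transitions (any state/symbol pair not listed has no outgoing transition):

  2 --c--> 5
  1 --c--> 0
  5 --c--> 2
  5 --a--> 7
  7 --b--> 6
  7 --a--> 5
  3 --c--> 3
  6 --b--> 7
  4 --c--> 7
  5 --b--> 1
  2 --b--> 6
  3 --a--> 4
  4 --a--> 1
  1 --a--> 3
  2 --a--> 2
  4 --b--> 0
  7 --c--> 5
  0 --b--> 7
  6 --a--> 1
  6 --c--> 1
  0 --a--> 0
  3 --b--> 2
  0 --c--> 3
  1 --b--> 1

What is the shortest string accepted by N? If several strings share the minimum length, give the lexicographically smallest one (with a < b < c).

A breadth-first search from 0 reaches an accepting state first via the path 0 → 7 → 5 → 1 on input bab.
No string of length < 3 is accepted (BFS exhausts all shorter strings without reaching an accepting state), and bab is the lexicographically least accepting string of length 3.

bab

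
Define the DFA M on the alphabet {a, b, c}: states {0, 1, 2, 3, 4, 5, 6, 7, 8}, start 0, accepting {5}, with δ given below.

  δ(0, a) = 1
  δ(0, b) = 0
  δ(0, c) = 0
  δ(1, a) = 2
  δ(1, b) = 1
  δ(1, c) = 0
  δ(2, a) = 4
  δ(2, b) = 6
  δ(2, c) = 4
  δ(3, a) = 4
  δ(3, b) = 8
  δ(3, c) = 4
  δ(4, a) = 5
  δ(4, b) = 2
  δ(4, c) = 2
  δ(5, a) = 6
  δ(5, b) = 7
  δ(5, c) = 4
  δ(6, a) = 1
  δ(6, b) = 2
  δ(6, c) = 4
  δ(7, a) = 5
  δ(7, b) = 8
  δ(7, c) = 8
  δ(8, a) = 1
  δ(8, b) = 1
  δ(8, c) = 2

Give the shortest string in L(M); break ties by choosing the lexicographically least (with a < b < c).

A breadth-first search from 0 reaches an accepting state first via the path 0 → 1 → 2 → 4 → 5 on input aaaa.
No string of length < 4 is accepted (BFS exhausts all shorter strings without reaching an accepting state), and aaaa is the lexicographically least accepting string of length 4.

aaaa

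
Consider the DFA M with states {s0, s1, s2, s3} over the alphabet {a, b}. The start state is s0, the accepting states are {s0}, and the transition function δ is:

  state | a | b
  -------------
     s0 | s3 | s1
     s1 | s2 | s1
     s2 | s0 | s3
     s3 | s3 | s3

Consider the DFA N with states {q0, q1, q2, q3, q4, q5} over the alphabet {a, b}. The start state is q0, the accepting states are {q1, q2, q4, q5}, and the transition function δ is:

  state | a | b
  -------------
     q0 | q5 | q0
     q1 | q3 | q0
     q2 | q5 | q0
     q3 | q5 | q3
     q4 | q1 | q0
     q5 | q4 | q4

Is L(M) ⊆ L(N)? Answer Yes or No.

No

The empty string ε is in L(M) but not in L(N).
So L(M) ⊄ L(N).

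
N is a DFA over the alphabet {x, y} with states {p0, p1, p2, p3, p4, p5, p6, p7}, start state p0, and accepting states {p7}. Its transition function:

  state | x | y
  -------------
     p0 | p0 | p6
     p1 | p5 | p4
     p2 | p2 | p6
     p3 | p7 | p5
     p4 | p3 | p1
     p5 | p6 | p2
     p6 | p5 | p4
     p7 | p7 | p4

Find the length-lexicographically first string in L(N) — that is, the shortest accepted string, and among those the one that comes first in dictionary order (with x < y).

A breadth-first search from p0 reaches an accepting state first via the path p0 → p6 → p4 → p3 → p7 on input yyxx.
No string of length < 4 is accepted (BFS exhausts all shorter strings without reaching an accepting state), and yyxx is the lexicographically least accepting string of length 4.

yyxx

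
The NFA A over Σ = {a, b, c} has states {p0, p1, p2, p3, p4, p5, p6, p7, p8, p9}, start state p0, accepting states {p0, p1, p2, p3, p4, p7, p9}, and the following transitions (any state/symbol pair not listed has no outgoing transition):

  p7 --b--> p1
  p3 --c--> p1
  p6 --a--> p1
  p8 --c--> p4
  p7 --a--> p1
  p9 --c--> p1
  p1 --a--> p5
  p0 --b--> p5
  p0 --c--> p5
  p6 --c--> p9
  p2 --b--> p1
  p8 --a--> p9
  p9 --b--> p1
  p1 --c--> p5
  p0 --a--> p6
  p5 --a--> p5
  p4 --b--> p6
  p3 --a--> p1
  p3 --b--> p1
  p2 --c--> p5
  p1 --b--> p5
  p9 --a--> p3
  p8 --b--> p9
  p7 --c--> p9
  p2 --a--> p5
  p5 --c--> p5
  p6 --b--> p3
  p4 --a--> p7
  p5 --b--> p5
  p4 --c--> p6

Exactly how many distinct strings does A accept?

13

The useful subgraph on states {p0, p1, p3, p6, p9} is acyclic, so L(A) is finite; the longest accepting path visits 5 useful states, giving maximum string length 4.
Counting accepting paths from p0 by length: 1 of length 0, 3 of length 2, 6 of length 3, 3 of length 4. Total 13.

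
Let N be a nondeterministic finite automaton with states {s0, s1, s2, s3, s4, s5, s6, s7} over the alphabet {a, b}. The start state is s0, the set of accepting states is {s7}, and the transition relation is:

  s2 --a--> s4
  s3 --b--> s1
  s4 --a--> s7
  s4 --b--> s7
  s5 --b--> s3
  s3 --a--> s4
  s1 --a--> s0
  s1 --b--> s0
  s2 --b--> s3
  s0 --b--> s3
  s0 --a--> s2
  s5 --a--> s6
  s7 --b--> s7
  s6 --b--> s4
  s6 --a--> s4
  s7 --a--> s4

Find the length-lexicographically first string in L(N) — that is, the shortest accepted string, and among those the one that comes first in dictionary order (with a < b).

aaa

A breadth-first search from s0 reaches an accepting state first via the path s0 → s2 → s4 → s7 on input aaa.
No string of length < 3 is accepted (BFS exhausts all shorter strings without reaching an accepting state), and aaa is the lexicographically least accepting string of length 3.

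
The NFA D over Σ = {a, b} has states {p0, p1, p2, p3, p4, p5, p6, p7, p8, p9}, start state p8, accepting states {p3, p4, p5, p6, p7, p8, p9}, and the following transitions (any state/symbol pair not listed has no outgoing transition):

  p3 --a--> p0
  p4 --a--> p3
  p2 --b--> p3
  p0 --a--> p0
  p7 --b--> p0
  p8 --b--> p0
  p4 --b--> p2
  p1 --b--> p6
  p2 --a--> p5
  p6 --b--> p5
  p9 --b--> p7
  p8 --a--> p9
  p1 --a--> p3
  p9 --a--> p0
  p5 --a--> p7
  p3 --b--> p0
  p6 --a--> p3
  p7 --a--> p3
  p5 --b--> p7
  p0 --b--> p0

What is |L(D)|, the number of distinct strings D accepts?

4

The useful subgraph on states {p3, p7, p8, p9} is acyclic, so L(D) is finite; the longest accepting path visits 4 useful states, giving maximum string length 3.
Counting accepting paths from p8 by length: 1 of length 0, 1 of length 1, 1 of length 2, 1 of length 3. Total 4.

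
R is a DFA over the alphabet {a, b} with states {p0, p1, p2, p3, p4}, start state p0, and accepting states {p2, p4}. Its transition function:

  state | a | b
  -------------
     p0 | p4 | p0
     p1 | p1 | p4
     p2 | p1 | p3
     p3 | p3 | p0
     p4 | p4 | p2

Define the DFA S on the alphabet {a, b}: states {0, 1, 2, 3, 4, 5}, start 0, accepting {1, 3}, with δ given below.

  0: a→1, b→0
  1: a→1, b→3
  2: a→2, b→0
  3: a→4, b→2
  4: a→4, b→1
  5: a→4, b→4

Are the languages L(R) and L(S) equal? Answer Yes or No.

Exploring the product automaton R × S from the start pair (p0, 0), following both machines on each input symbol, reaches 5 state pairs: (p0, 0), (p4, 1), (p2, 3), (p1, 4), (p3, 2).
R accepts in {p2, p4} and S accepts in {1, 3}. In every reachable pair the two components are either both accepting — (p4, 1), (p2, 3) — or both non-accepting, so no string is accepted by exactly one of the machines: L(R) \ L(S) and L(S) \ L(R) are both empty.
Hence every string is accepted by R iff it is accepted by S, and the two languages coincide.

Yes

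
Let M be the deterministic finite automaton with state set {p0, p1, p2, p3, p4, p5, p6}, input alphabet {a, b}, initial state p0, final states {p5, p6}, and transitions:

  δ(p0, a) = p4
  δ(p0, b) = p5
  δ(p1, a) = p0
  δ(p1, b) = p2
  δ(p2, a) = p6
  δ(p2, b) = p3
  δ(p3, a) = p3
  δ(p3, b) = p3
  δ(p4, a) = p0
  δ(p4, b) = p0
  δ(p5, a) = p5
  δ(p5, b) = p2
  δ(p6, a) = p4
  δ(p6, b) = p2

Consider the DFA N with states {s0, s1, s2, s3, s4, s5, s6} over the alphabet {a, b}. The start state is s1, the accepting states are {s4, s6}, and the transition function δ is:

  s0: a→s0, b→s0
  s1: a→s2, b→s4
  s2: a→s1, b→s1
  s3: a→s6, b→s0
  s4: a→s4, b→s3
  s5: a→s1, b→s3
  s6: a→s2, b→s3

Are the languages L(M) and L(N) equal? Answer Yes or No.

Exploring the product automaton M × N from the start pair (p0, s1), following both machines on each input symbol, reaches 6 state pairs: (p0, s1), (p4, s2), (p5, s4), (p2, s3), (p6, s6), (p3, s0).
M accepts in {p5, p6} and N accepts in {s4, s6}. In every reachable pair the two components are either both accepting — (p5, s4), (p6, s6) — or both non-accepting, so no string is accepted by exactly one of the machines: L(M) \ L(N) and L(N) \ L(M) are both empty.
Hence every string is accepted by M iff it is accepted by N, and the two languages coincide.

Yes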